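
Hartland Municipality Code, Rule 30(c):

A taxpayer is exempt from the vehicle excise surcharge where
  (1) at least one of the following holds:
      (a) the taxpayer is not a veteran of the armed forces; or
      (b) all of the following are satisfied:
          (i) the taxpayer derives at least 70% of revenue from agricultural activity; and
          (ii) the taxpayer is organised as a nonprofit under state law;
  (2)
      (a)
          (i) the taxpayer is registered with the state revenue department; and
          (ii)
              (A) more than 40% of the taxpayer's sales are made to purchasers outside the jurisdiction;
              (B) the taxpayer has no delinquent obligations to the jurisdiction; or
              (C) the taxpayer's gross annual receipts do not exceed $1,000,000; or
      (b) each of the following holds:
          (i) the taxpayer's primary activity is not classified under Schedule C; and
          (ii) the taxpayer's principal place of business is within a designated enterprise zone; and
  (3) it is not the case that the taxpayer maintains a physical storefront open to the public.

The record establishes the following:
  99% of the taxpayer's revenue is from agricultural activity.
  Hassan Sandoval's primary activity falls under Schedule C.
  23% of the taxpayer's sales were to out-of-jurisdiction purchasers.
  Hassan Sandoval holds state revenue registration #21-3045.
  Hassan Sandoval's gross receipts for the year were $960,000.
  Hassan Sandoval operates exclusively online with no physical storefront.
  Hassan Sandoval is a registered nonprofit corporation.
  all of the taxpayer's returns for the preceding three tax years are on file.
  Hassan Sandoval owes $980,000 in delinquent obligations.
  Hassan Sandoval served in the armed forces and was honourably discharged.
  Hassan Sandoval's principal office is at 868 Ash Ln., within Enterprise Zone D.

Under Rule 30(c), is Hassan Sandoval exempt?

Yes — exempt.

(a) not (veteran) — fails.
(i) ≥70% agricultural — met.
(ii) nonprofit — met.
(b): T AND T → true.
(1) = F OR T = true.
(i) state-registered — met.
(A) >40% out-of-jur. sales — not satisfied.
(B) no delinquency — fails.
(C) receipts ≤ $1,000,000 — met.
So (ii) is satisfied (F OR F OR T).
So (a) is satisfied (T AND T).
(i) not (Schedule C activity) — not met.
(ii) in enterprise zone — holds.
(b): F AND T → false.
(2): T OR F → true.
(3) not (has storefront) — satisfied.
Overall = T AND T AND T = true.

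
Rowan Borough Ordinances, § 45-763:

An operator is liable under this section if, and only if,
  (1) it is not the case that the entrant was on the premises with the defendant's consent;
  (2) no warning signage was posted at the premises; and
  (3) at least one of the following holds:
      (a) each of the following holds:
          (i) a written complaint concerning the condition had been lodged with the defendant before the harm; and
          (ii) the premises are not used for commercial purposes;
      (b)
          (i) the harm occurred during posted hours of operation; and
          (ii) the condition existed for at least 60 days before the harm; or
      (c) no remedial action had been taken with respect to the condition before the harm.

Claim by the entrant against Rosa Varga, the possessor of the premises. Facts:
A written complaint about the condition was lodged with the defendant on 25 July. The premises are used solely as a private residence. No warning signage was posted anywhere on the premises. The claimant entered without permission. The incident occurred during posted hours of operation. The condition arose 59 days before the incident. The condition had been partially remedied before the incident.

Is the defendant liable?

(1) not (consent to enter) — met.
(2) no signage posted — met.
(i) complaint lodged — met.
(ii) not (commercial use) — satisfied.
(a) = T AND T = true.
(i) during posted hours — holds.
(ii) condition ≥60 days old — not satisfied.
So (b) is not satisfied (T AND F).
(c) no remedial action — not satisfied.
So (3) is satisfied (T OR F OR F).
So Overall is satisfied (T AND T AND T).

Yes — liable.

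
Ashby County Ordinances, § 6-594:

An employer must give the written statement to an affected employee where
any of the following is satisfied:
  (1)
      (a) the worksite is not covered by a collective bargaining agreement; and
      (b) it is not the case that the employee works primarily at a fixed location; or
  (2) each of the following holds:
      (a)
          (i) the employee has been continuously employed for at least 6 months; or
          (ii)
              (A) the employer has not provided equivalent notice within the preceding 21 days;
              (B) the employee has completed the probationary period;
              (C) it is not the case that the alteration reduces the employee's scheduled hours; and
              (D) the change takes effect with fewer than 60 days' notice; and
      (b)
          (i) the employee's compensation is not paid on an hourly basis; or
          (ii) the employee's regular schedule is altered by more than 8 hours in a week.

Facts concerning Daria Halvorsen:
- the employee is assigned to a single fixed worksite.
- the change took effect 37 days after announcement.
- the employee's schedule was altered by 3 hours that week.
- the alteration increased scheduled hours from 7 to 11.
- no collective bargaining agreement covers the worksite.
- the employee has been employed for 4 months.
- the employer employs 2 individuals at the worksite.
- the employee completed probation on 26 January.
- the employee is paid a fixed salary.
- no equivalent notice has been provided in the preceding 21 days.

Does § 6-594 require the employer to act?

(a) no CBA — satisfied.
(b) not (fixed location) — not met.
(1) = T AND F = false.
(i) tenure ≥ 6 mo. — not satisfied.
(A) no recent notice — holds.
(B) past probation — met.
(C) not (hours reduced) — holds.
(D) < 60 days' notice — met.
So (ii) is satisfied (T AND T AND T AND T).
(a) = F OR T = true.
(i) not (hourly-paid) — met.
(ii) schedule shift > 8h — not met.
(b) = T OR F = true.
(2): T AND T → true.
Overall = F OR T = true.

Yes — required.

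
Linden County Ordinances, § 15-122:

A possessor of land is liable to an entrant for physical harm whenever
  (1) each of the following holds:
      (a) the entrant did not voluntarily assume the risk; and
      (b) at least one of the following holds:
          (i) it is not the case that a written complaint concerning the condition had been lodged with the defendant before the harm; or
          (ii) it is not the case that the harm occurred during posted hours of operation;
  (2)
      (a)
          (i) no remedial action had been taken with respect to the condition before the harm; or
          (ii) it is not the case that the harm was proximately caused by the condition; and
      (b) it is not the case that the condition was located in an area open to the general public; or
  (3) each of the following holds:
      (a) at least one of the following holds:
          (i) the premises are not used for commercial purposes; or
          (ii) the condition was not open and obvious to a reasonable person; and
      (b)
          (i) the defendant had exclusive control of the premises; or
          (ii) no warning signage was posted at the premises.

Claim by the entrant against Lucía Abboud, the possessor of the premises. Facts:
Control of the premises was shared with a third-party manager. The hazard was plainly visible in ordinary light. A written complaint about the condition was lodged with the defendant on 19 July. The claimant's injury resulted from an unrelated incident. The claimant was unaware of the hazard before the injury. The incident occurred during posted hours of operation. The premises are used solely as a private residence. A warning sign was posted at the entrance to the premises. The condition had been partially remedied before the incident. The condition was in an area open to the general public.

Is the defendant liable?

(a) no assumed risk — met.
(i) not (complaint lodged) — fails.
(ii) not (during posted hours) — not satisfied.
(b) = F OR F = false.
(1) = T AND F = false.
(i) no remedial action — not satisfied.
(ii) not (proximate cause) — met.
So (a) is satisfied (F OR T).
(b) not (public area) — not met.
(2): T AND F → false.
(i) not (commercial use) — satisfied.
(ii) not open/obvious — not satisfied.
(a): T OR F → true.
(i) exclusive control — fails.
(ii) no signage posted — not satisfied.
So (b) is not satisfied (F OR F).
So (3) is not satisfied (T AND F).
Overall = F OR F OR F = false.

No — not liable.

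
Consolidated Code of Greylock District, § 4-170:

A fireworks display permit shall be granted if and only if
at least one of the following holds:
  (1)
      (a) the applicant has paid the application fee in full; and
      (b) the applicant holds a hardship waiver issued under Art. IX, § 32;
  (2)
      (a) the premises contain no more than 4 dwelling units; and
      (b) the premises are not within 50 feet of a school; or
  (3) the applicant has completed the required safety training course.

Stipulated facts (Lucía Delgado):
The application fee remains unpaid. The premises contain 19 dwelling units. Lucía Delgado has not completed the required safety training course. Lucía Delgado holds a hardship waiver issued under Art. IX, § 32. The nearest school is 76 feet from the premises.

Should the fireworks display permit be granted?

No — denied.

(a) fee paid — not met.
(b) hardship waiver — met.
(1): F AND T → false.
(a) ≤ 4 units — fails.
(b) ≥50 ft from school — satisfied.
(2): F AND T → false.
(3) safety training — not satisfied.
Overall = F OR F OR F = false.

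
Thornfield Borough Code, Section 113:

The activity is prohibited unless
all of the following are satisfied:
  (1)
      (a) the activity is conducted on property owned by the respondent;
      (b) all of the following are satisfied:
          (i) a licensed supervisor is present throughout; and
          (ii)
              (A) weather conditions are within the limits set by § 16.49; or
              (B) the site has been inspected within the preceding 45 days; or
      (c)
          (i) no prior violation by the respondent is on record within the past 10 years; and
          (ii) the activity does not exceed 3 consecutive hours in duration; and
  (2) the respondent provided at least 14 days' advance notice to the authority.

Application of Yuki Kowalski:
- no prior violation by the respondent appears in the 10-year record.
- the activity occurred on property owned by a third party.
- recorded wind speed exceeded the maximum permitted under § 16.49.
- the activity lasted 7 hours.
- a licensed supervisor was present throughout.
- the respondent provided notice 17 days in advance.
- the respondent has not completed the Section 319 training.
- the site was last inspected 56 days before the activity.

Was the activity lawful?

No — unlawful.

(a) own property — fails.
(i) supervisor present — holds.
(A) weather ok — not satisfied.
(B) site inspected — not met.
(ii) = F OR F = false.
(b): T AND F → false.
(i) no prior violation — met.
(ii) ≤ 3 hrs duration — fails.
(c) = T AND F = false.
So (1) is not satisfied (F OR F OR F).
(2) ≥14 days' notice — satisfied.
Overall: F AND T → false.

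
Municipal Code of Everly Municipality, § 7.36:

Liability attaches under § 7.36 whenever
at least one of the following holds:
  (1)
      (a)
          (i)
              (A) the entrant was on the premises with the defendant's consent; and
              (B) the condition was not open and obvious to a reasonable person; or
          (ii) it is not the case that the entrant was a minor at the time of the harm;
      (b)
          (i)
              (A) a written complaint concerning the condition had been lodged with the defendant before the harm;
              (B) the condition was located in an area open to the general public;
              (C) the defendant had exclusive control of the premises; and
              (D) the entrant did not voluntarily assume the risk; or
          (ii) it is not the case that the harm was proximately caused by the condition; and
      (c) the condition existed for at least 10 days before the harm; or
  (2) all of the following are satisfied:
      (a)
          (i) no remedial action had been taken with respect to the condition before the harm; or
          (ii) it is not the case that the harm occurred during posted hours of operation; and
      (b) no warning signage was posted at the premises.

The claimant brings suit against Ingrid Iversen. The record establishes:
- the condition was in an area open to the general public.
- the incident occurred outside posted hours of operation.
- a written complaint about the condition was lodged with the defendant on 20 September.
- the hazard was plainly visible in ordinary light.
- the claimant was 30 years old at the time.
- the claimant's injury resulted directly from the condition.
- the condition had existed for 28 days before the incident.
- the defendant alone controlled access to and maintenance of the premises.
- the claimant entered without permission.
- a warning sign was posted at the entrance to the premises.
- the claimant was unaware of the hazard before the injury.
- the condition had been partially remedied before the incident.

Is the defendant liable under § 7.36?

Yes — liable.

(A) consent to enter — not met.
(B) not open/obvious — not satisfied.
(i): F AND F → false.
(ii) not (entrant a minor) — satisfied.
(a) = F OR T = true.
(A) complaint lodged — met.
(B) public area — holds.
(C) exclusive control — satisfied.
(D) no assumed risk — satisfied.
So (i) is satisfied (T AND T AND T AND T).
(ii) not (proximate cause) — not met.
(b): T OR F → true.
(c) condition ≥10 days old — met.
So (1) is satisfied (T AND T AND T).
(i) no remedial action — fails.
(ii) not (during posted hours) — met.
So (a) is satisfied (F OR T).
(b) no signage posted — not satisfied.
(2): T AND F → false.
Overall: T OR F → true.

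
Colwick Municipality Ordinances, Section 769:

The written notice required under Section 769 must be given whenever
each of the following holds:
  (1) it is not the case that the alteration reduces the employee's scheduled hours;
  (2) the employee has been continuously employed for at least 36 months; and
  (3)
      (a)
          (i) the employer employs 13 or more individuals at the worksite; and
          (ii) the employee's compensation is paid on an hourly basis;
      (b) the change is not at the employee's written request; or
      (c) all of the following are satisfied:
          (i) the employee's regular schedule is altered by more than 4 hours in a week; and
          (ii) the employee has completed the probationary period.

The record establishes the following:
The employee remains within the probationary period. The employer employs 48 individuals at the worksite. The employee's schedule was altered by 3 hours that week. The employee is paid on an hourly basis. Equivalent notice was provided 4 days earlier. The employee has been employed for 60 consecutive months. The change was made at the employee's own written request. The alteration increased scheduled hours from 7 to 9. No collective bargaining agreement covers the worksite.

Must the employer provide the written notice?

(1) not (hours reduced) — holds.
(2) tenure ≥ 36 mo. — met.
(i) ≥ 13 at site — holds.
(ii) hourly-paid — satisfied.
(a) = T AND T = true.
(b) not employee-requested — not met.
(i) schedule shift > 4h — fails.
(ii) past probation — fails.
(c): F AND F → false.
So (3) is satisfied (T OR F OR F).
Overall: T AND T AND T → true.

Yes — required.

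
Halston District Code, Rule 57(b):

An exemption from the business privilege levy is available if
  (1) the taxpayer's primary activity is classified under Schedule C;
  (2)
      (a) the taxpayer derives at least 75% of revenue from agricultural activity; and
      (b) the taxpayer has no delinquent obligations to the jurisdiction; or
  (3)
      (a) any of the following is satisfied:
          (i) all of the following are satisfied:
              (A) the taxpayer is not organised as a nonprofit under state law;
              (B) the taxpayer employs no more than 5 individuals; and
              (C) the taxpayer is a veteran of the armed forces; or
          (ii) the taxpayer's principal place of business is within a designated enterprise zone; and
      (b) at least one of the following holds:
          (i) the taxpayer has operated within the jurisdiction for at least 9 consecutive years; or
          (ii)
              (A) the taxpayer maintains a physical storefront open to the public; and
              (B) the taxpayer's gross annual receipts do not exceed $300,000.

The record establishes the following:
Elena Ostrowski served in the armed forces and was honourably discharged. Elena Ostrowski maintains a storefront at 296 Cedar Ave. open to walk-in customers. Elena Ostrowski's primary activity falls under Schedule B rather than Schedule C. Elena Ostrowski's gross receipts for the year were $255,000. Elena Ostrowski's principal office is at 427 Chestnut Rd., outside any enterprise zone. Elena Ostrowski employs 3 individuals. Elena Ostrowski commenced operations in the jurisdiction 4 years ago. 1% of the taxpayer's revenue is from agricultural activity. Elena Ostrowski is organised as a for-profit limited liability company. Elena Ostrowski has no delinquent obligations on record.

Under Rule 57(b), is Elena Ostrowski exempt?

Yes — exempt.

(1) Schedule C activity — not met.
(a) ≥75% agricultural — not met.
(b) no delinquency — met.
(2): F AND T → false.
(A) not (nonprofit) — met.
(B) ≤ 5 employees — met.
(C) veteran — satisfied.
(i) = T AND T AND T = true.
(ii) in enterprise zone — not met.
So (a) is satisfied (T OR F).
(i) ≥ 9 yrs in jurisdiction — not satisfied.
(A) has storefront — met.
(B) receipts ≤ $300,000 — satisfied.
(ii) = T AND T = true.
So (b) is satisfied (F OR T).
So (3) is satisfied (T AND T).
Overall = F OR F OR T = true.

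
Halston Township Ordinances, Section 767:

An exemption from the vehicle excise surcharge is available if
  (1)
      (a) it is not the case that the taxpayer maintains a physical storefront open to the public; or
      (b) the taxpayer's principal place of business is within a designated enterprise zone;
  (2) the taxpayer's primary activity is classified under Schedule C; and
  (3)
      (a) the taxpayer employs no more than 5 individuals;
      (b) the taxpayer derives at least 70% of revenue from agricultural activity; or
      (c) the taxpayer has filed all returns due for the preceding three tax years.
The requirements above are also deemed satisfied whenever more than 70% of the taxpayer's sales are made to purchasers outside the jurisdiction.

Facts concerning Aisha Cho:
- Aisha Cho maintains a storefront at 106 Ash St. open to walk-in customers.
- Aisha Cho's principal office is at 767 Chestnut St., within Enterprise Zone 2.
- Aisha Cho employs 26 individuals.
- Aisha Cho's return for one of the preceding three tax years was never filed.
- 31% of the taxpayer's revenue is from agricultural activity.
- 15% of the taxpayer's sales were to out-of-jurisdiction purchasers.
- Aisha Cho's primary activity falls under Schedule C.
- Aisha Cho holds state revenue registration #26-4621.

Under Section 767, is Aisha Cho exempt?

(a) not (has storefront) — fails.
(b) in enterprise zone — met.
(1): F OR T → true.
(2) Schedule C activity — satisfied.
(a) ≤ 5 employees — not met.
(b) ≥70% agricultural — not met.
(c) returns current — not met.
So (3) is not satisfied (F OR F OR F).
So Overall is not satisfied (T AND T AND F).
Exception (>70% out-of-jur. sales) — not satisfied.
Result: main false OR exception false → false.

No — not exempt.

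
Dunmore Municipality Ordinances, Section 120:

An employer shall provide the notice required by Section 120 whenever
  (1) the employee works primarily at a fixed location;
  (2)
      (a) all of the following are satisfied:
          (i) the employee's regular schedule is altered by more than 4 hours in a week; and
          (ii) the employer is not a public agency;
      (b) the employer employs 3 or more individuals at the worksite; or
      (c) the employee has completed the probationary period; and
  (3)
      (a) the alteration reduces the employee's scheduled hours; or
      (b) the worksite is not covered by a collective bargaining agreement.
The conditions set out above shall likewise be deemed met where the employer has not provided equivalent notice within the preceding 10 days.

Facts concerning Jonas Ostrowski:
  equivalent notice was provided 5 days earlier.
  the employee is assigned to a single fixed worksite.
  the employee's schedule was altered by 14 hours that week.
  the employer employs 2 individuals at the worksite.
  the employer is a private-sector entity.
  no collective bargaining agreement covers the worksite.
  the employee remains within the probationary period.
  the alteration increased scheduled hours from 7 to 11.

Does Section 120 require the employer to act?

(1) fixed location — satisfied.
(i) schedule shift > 4h — met.
(ii) not (public agency) — holds.
(a) = T AND T = true.
(b) ≥ 3 at site — fails.
(c) past probation — not met.
(2) = T OR F OR F = true.
(a) hours reduced — fails.
(b) no CBA — holds.
(3) = F OR T = true.
Overall: T AND T AND T → true.
Exception (no recent notice) — not satisfied.
Result: main true OR exception false → true.

Yes — required.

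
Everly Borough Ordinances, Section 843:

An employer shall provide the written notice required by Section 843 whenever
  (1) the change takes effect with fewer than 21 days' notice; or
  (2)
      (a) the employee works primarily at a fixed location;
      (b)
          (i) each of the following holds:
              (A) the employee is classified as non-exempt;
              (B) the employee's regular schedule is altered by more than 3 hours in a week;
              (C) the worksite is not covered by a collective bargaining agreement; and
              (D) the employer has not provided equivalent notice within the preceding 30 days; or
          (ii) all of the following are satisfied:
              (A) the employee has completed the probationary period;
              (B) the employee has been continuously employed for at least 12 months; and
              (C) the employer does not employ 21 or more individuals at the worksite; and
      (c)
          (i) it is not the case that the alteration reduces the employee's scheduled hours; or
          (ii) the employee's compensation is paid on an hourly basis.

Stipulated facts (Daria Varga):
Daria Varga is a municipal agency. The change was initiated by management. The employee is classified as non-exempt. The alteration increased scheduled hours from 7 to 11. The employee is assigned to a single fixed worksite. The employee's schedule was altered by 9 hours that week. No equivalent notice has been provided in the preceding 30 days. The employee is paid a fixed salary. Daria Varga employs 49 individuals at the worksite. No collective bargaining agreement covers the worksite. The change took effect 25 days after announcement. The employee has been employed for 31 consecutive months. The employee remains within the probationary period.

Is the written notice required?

(1) < 21 days' notice — fails.
(a) fixed location — met.
(A) non-exempt — holds.
(B) schedule shift > 3h — holds.
(C) no CBA — holds.
(D) no recent notice — satisfied.
(i): T AND T AND T AND T → true.
(A) past probation — not met.
(B) tenure ≥ 12 mo. — satisfied.
(C) not (≥ 21 at site) — fails.
So (ii) is not satisfied (F AND T AND F).
(b): T OR F → true.
(i) not (hours reduced) — satisfied.
(ii) hourly-paid — not met.
(c): T OR F → true.
So (2) is satisfied (T AND T AND T).
Overall = F OR T = true.

Yes — required.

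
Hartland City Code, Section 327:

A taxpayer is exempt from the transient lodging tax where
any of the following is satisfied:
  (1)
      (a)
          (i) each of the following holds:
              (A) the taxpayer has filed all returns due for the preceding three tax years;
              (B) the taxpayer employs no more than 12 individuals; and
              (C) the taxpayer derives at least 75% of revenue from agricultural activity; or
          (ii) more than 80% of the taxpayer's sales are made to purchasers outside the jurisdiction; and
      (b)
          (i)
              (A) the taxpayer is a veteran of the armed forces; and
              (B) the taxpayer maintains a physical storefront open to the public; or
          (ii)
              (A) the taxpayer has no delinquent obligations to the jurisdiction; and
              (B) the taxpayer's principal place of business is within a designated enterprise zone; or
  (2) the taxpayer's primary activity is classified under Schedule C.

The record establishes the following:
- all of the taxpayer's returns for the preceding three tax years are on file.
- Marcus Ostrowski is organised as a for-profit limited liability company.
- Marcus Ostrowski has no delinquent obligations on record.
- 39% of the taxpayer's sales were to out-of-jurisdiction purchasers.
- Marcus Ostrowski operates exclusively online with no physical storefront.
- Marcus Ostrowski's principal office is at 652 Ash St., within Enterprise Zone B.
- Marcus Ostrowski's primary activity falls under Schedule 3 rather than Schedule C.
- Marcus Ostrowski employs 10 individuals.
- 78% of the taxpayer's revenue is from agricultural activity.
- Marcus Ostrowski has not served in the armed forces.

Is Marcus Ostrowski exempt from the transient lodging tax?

Yes — exempt.

(A) returns current — satisfied.
(B) ≤ 12 employees — satisfied.
(C) ≥75% agricultural — holds.
(i) = T AND T AND T = true.
(ii) >80% out-of-jur. sales — fails.
So (a) is satisfied (T OR F).
(A) veteran — not satisfied.
(B) has storefront — not satisfied.
So (i) is not satisfied (F AND F).
(A) no delinquency — satisfied.
(B) in enterprise zone — satisfied.
(ii): T AND T → true.
So (b) is satisfied (F OR T).
So (1) is satisfied (T AND T).
(2) Schedule C activity — not satisfied.
Overall = T OR F = true.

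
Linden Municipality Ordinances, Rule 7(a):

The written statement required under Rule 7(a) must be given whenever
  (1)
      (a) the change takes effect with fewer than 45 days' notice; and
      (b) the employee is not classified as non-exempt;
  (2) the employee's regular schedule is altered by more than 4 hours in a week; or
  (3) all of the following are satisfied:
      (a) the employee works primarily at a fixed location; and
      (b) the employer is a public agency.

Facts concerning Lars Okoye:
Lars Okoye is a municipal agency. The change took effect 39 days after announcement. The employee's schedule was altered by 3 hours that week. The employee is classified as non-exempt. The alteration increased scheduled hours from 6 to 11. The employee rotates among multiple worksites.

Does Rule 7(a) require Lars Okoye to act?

No — not required.

(a) < 45 days' notice — holds.
(b) not (non-exempt) — fails.
(1): T AND F → false.
(2) schedule shift > 4h — not satisfied.
(a) fixed location — not met.
(b) public agency — holds.
So (3) is not satisfied (F AND T).
So Overall is not satisfied (F OR F OR F).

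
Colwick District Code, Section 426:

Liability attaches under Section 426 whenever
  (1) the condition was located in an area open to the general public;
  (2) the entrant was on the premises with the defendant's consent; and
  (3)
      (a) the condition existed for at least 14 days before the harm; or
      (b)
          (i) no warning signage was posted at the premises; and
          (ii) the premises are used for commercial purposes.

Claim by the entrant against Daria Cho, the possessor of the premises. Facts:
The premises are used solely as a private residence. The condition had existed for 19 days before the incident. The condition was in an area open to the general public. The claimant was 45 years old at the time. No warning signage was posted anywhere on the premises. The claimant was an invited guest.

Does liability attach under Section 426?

Yes — liable.

(1) public area — satisfied.
(2) consent to enter — satisfied.
(a) condition ≥14 days old — satisfied.
(i) no signage posted — holds.
(ii) commercial use — fails.
(b) = T AND F = false.
(3): T OR F → true.
So Overall is satisfied (T AND T AND T).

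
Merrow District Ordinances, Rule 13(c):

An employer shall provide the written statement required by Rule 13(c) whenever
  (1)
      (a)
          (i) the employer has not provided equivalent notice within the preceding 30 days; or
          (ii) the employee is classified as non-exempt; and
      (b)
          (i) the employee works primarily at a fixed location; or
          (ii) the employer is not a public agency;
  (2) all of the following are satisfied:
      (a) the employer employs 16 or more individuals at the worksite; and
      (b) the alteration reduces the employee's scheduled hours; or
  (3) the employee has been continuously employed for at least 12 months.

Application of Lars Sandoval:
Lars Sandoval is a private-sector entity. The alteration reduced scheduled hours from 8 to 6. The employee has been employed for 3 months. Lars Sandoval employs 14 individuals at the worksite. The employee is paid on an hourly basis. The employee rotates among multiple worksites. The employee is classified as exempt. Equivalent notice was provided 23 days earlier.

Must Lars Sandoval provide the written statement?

(i) no recent notice — not satisfied.
(ii) non-exempt — not met.
(a) = F OR F = false.
(i) fixed location — not satisfied.
(ii) not (public agency) — satisfied.
(b): F OR T → true.
So (1) is not satisfied (F AND T).
(a) ≥ 16 at site — not met.
(b) hours reduced — satisfied.
(2) = F AND T = false.
(3) tenure ≥ 12 mo. — not satisfied.
Overall = F OR F OR F = false.

No — not required.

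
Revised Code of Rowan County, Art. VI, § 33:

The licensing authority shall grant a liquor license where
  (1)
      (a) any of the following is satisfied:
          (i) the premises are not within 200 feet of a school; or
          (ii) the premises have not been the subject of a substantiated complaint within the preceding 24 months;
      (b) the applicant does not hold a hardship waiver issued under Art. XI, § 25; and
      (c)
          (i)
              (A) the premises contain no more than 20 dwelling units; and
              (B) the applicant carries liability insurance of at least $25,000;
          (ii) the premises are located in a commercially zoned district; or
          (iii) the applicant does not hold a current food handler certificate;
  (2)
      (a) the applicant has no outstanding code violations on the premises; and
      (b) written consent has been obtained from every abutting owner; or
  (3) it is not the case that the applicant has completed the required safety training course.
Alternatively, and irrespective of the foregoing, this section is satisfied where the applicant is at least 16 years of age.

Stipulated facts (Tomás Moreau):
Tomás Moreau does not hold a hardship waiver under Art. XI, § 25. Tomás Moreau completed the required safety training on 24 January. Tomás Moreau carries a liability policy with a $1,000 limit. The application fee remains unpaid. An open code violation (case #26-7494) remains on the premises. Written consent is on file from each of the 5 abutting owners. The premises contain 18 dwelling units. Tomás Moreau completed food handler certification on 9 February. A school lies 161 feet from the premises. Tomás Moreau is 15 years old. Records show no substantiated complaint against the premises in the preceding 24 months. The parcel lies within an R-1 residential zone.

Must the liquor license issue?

No — denied.

(i) ≥200 ft from school — not satisfied.
(ii) no complaint in 24 mo. — met.
(a) = F OR T = true.
(b) not (hardship waiver) — holds.
(A) ≤ 20 units — satisfied.
(B) insurance ≥ $25,000 — fails.
(i): T AND F → false.
(ii) commercially zoned — not satisfied.
(iii) not (food handler cert.) — fails.
So (c) is not satisfied (F OR F OR F).
So (1) is not satisfied (T AND T AND F).
(a) no code violations — not met.
(b) all abutters consent — met.
So (2) is not satisfied (F AND T).
(3) not (safety training) — not met.
Overall: F OR F OR F → false.
Exception (age ≥ 16) — not satisfied.
Result: main false OR exception false → false.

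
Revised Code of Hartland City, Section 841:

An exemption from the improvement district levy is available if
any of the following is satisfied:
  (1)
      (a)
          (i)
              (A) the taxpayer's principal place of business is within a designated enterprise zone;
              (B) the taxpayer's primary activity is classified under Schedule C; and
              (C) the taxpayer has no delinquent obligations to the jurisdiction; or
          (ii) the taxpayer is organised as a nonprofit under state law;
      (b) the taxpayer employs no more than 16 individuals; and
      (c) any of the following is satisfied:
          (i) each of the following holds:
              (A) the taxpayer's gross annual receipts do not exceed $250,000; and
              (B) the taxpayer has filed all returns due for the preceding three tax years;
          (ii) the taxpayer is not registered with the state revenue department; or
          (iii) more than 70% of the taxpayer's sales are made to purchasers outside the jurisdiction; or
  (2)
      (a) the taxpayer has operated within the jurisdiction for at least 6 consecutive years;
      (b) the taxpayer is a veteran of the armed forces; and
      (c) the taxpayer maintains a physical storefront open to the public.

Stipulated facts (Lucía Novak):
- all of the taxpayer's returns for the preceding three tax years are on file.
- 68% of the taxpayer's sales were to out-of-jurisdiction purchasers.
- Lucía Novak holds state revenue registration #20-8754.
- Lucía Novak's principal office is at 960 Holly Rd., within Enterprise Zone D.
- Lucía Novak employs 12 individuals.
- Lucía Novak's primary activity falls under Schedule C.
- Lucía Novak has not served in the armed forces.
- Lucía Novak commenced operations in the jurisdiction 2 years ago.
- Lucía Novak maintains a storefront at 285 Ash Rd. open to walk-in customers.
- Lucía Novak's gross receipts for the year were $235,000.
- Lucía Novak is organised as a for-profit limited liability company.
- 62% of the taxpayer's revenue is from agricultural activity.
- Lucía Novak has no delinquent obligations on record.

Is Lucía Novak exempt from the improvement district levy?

(A) in enterprise zone — satisfied.
(B) Schedule C activity — met.
(C) no delinquency — holds.
(i): T AND T AND T → true.
(ii) nonprofit — not satisfied.
(a) = T OR F = true.
(b) ≤ 16 employees — satisfied.
(A) receipts ≤ $250,000 — holds.
(B) returns current — satisfied.
(i): T AND T → true.
(ii) not (state-registered) — fails.
(iii) >70% out-of-jur. sales — not met.
So (c) is satisfied (T OR F OR F).
(1) = T AND T AND T = true.
(a) ≥ 6 yrs in jurisdiction — not met.
(b) veteran — not met.
(c) has storefront — holds.
(2): F AND F AND T → false.
Overall = T OR F = true.

Yes — exempt.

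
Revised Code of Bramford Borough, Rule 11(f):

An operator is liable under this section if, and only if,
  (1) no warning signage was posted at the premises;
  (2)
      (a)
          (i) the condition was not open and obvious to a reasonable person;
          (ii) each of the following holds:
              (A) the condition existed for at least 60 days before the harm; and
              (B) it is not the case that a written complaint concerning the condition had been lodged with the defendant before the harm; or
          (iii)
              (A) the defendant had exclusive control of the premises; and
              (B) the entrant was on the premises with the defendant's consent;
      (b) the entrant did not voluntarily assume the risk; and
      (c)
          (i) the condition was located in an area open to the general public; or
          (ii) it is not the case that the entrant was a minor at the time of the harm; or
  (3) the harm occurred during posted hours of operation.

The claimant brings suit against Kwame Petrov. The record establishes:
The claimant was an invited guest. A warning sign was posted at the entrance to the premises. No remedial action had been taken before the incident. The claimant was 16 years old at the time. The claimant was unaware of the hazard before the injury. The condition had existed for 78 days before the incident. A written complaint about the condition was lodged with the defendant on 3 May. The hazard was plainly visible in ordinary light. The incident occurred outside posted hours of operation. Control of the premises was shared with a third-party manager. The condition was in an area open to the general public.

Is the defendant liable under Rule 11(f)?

No — not liable.

(1) no signage posted — not met.
(i) not open/obvious — not satisfied.
(A) condition ≥60 days old — satisfied.
(B) not (complaint lodged) — fails.
(ii): T AND F → false.
(A) exclusive control — not met.
(B) consent to enter — met.
So (iii) is not satisfied (F AND T).
(a) = F OR F OR F = false.
(b) no assumed risk — met.
(i) public area — met.
(ii) not (entrant a minor) — not satisfied.
(c): T OR F → true.
So (2) is not satisfied (F AND T AND T).
(3) during posted hours — fails.
So Overall is not satisfied (F OR F OR F).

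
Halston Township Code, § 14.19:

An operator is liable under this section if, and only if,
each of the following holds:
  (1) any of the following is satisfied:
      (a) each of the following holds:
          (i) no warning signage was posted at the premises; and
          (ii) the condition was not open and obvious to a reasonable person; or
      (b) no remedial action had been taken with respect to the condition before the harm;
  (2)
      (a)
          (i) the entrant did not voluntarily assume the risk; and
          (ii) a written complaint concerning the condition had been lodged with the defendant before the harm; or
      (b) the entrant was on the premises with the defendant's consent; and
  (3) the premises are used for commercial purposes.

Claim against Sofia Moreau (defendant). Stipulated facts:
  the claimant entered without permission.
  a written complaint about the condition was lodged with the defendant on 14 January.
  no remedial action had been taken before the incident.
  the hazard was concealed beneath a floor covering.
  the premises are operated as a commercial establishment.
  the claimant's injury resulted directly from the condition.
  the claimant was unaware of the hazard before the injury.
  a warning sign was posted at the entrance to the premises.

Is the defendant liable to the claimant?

(i) no signage posted — fails.
(ii) not open/obvious — satisfied.
(a) = F AND T = false.
(b) no remedial action — satisfied.
(1) = F OR T = true.
(i) no assumed risk — holds.
(ii) complaint lodged — satisfied.
(a): T AND T → true.
(b) consent to enter — not satisfied.
So (2) is satisfied (T OR F).
(3) commercial use — met.
Overall: T AND T AND T → true.

Yes — liable.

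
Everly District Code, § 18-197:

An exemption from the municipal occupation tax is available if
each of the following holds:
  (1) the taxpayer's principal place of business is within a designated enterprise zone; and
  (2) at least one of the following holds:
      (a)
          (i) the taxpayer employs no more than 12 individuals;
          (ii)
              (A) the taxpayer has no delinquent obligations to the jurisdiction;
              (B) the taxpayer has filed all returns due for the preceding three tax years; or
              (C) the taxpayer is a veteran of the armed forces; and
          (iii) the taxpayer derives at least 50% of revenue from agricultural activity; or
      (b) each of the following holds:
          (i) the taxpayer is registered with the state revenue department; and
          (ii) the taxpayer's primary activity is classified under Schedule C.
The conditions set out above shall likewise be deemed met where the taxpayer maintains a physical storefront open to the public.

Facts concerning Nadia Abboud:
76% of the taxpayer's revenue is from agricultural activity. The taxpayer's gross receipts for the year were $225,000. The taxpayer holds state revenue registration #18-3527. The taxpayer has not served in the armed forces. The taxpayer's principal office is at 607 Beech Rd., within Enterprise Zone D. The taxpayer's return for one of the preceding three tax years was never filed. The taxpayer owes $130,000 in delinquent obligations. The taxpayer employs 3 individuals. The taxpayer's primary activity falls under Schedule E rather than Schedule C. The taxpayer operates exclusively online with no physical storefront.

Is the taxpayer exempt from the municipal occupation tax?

No — not exempt.

(1) in enterprise zone — holds.
(i) ≤ 12 employees — met.
(A) no delinquency — fails.
(B) returns current — not satisfied.
(C) veteran — not satisfied.
(ii) = F OR F OR F = false.
(iii) ≥50% agricultural — holds.
So (a) is not satisfied (T AND F AND T).
(i) state-registered — satisfied.
(ii) Schedule C activity — fails.
(b) = T AND F = false.
So (2) is not satisfied (F OR F).
So Overall is not satisfied (T AND F).
Exception (has storefront) — not satisfied.
Result: main false OR exception false → false.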